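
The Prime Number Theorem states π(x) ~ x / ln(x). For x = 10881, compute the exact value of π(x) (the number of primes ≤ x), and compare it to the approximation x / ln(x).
π(10881) = 1322;  x/ln(x) ≈ 1170.66;  relative error ≈ 11.45%.

Directly count primes up to 10881: π(10881) = 1322. The PNT approximation gives 10881/ln(10881) ≈ 10881/9.29477 ≈ 1170.66. Relative error (π(x) − x/ln(x)) / π(x) ≈ 11.45%; the approximation is known to undercount slightly (Li(x) is a better estimate).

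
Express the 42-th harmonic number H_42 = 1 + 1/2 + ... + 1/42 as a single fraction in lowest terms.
H_42 = 12309312989335019/2844937529085600

Direct summation: H_42 = 1 + 1/2 + ... + 1/42. The least common denominator is lcm(1, ..., 42) = 219060189739591200; over this denominator the numerator is 219060189739591200 + 109530094869795600 + 73020063246530400 + 54765047434897800 + 43812037947918240 + 36510031623265200 + 31294312819941600 + 27382523717448900 + 24340021082176800 + 21906018973959120 + 19914562703599200 + 18255015811632600 + 16850783826122400 + 15647156409970800 + 14604012649306080 + 13691261858724450 + 12885893514093600 + 12170010541088400 + 11529483670504800 + 10953009486979560 + 10431437606647200 + 9957281351799600 + 9524356075634400 + 9127507905816300 + 8762407589583648 + 8425391913061200 + 8113340360725600 + 7823578204985400 + 7553799646192800 + 7302006324653040 + 7066457733535200 + 6845630929362225 + 6638187567866400 + 6442946757046800 + 6258862563988320 + 6085005270544200 + 5920545668637600 + 5764741835252400 + 5616927942040800 + 5476504743489780 + 5342931457063200 + 5215718803323600 = 947817100178796463, so H_42 = 947817100178796463/219060189739591200; reducing by gcd(947817100178796463, 219060189739591200) = 77 gives 12309312989335019/2844937529085600 ≈ 4.32674. (The PNT-adjacent estimate ln(42) + γ ≈ 4.31489 matches within O(1/n).)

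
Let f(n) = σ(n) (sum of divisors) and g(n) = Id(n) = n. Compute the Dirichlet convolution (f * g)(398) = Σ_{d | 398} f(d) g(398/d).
(σ * Id)(398) = 1995

Divisors of 398: [1, 2, 199, 398]. For each d | 398:
  d = 1: σ(1) · Id(398/1) = 1 · 398 = 398
  d = 2: σ(2) · Id(398/2) = 3 · 199 = 597
  d = 199: σ(199) · Id(398/199) = 200 · 2 = 400
  d = 398: σ(398) · Id(398/398) = 600 · 1 = 600
Summing: (σ * Id)(398) = 398 + 597 + 400 + 600 = 1995.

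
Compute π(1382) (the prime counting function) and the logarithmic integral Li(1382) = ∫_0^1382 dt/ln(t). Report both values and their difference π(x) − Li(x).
π(1382) = 221;  Li(1382) ≈ 231.59;  π(x) − Li(x) ≈ -10.59.

Direct count of primes ≤ 1382 gives π(1382) = 221. Numerical evaluation of the logarithmic integral gives Li(1382) ≈ 231.59. The difference π(x) − Li(x) ≈ -10.59 is typically negative for small/moderate x (Li(x) overestimates), though Littlewood's theorem shows this sign changes infinitely often.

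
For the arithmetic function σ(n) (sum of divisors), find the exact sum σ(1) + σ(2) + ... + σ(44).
Σ_{n ≤ 44} σ(n) = 1608

Compute σ(n) for each 1 ≤ n ≤ 44: σ(1) = 1, σ(2) = 3, σ(3) = 4, σ(4) = 7, σ(5) = 6, σ(6) = 12, σ(7) = 8, σ(8) = 15, σ(9) = 13, σ(10) = 18, σ(11) = 12, σ(12) = 28, σ(13) = 14, σ(14) = 24, σ(15) = 24, σ(16) = 31, σ(17) = 18, σ(18) = 39, σ(19) = 20, σ(20) = 42, σ(21) = 32, σ(22) = 36, σ(23) = 24, σ(24) = 60, σ(25) = 31, σ(26) = 42, σ(27) = 40, σ(28) = 56, σ(29) = 30, σ(30) = 72, σ(31) = 32, σ(32) = 63, σ(33) = 48, σ(34) = 54, σ(35) = 48, σ(36) = 91, σ(37) = 38, σ(38) = 60, σ(39) = 56, σ(40) = 90, σ(41) = 42, σ(42) = 96, σ(43) = 44, σ(44) = 84. Summing all 44 values: 1608. (Average order: Σ_{n ≤ x} σ(n) ~ (π²/12) x². For x = 44, (π²/12)·44² ≈ 1592.30.)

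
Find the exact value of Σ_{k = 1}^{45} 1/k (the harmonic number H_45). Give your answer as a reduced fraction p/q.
H_45 = 5914085889685464427/1345655451257488800

Direct summation: H_45 = 1 + 1/2 + ... + 1/45. The least common denominator is lcm(1, ..., 45) = 9419588158802421600; over this denominator the numerator is 9419588158802421600 + 4709794079401210800 + 3139862719600807200 + 2354897039700605400 + 1883917631760484320 + 1569931359800403600 + 1345655451257488800 + 1177448519850302700 + 1046620906533602400 + 941958815880242160 + 856326196254765600 + 784965679900201800 + 724583704523263200 + 672827725628744400 + 627972543920161440 + 588724259925151350 + 554093421106024800 + 523310453266801200 + 495767797831706400 + 470979407940121080 + 448551817085829600 + 428163098127382800 + 409547311252279200 + 392482839950100900 + 376783526352096864 + 362291852261631600 + 348873635511200800 + 336413862814372200 + 324813384786290400 + 313986271960080720 + 303857682542013600 + 294362129962575675 + 285442065418255200 + 277046710553012400 + 269131090251497760 + 261655226633400600 + 254583463751416800 + 247883898915853200 + 241527901507754400 + 235489703970060540 + 229746052653717600 + 224275908542914800 + 219060189739591200 + 214081549063691400 + 209324181306720480 = 41398601227798250989, so H_45 = 41398601227798250989/9419588158802421600; reducing by gcd(41398601227798250989, 9419588158802421600) = 7 gives 5914085889685464427/1345655451257488800 ≈ 4.39495. (The PNT-adjacent estimate ln(45) + γ ≈ 4.38388 matches within O(1/n).)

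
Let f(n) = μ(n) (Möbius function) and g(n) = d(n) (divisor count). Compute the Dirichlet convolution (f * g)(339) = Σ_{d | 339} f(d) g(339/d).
(μ * d)(339) = 1

Divisors of 339: [1, 3, 113, 339]. For each d | 339:
  d = 1: μ(1) · d(339/1) = 1 · 4 = 4
  d = 3: μ(3) · d(339/3) = -1 · 2 = -2
  d = 113: μ(113) · d(339/113) = -1 · 2 = -2
  d = 339: μ(339) · d(339/339) = 1 · 1 = 1
Summing: (μ * d)(339) = 4 + -2 + -2 + 1 = 1.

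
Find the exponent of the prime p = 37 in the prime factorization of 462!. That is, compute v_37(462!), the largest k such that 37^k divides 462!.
v_37(462!) = 12

Legendre's formula: v_p(n!) = Σ_{k ≥ 1} ⌊n / p^k⌋. For p = 37, n = 462, the terms are:
  ⌊462/37^1⌋ = ⌊462/37⌋ = 12
(the next term ⌊462/37^2⌋ = 0, terminating the sum). Summing: v_37(462!) = 12 = 12.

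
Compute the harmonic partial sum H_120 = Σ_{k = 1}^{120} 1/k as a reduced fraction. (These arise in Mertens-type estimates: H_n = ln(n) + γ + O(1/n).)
H_120 = 18661952910524692834612799443020757786224277983797/3475956553913558034594585593659201286533187398464

Direct summation: H_120 = 1 + 1/2 + ... + 1/120. The least common denominator is lcm(1, ..., 120) = 955888052326228459513511038256280353796626534577600; over this denominator the numerator is 955888052326228459513511038256280353796626534577600 + 477944026163114229756755519128140176898313267288800 + 318629350775409486504503679418760117932208844859200 + 238972013081557114878377759564070088449156633644400 + 191177610465245691902702207651256070759325306915520 + 159314675387704743252251839709380058966104422429600 + 136555436046604065644787291179468621970946647796800 + 119486006540778557439188879782035044224578316822200 + 106209783591803162168167893139586705977402948286400 + 95588805232622845951351103825628035379662653457760 + 86898913847838950864864639841480032163329684961600 + 79657337693852371626125919854690029483052211214800 + 73529850178940650731808541404329257984355887275200 + 68277718023302032822393645589734310985473323898400 + 63725870155081897300900735883752023586441768971840 + 59743003270389278719594439891017522112289158411100 + 56228708960366379971383002250369432576272149092800 + 53104891795901581084083946569793352988701474143200 + 50309897490854129448079528329277913357717186030400 + 47794402616311422975675551912814017689831326728880 + 45518478682201355214929097059822873990315549265600 + 43449456923919475432432319920740016081664842480800 + 41560350101140367804935262532881754512896805851200 + 39828668846926185813062959927345014741526105607400 + 38235522093049138380540441530251214151865061383104 + 36764925089470325365904270702164628992177943637600 + 35403261197267720722722631046528901992467649428800 + 34138859011651016411196822794867155492736661949200 + 32961656976766498603914173732975184613676777054400 + 31862935077540948650450367941876011793220884485920 + 30835098462136401919790678653428398509568597889600 + 29871501635194639359797219945508761056144579205550 + 28966304615946316954954879947160010721109894987200 + 28114354480183189985691501125184716288136074546400 + 27311087209320813128957458235893724394189329559360 + 26552445897950790542041973284896676494350737071600 + 25834812225033201608473271304223793345854771204800 + 25154948745427064724039764164638956678858593015200 + 24509950059646883577269513801443085994785295758400 + 23897201308155711487837775956407008844915663364440 + 23314342739664108768622220445275130580405525233600 + 22759239341100677607464548529911436995157774632800 + 22229954705261126965430489261773961716200617083200 + 21724728461959737716216159960370008040832421240400 + 21241956718360632433633578627917341195480589657280 + 20780175050570183902467631266440877256448402925600 + 20338043666515499138585341239495326676523968820800 + 19914334423463092906531479963672507370763052803700 + 19507919435229152234969613025638374567278092542400 + 19117761046524569190270220765125607075932530691552 + 18742902986788793323794334083456477525424049697600 + 18382462544735162682952135351082314496088971818800 + 18035623628796763387047378080307176486728802539200 + 17701630598633860361361315523264450996233824714400 + 17379782769567790172972927968296006432665936992320 + 17069429505825508205598411397433577746368330974600 + 16769965830284709816026509443092637785905728676800 + 16480828488383249301957086866487592306838388527200 + 16201492412308956940906966750106446674519093806400 + 15931467538770474325225183970938005896610442242960 + 15670295939774237041205098987807874652403713681600 + 15417549231068200959895339326714199254784298944800 + 15172826227400451738309699019940957996771849755200 + 14935750817597319679898609972754380528072289602775 + 14705970035788130146361708280865851596871177455040 + 14483152307973158477477439973580005360554947493600 + 14266985855615350141992702063526572444725769172800 + 14057177240091594992845750562592358144068037273200 + 13853450033713455934978420844293918170965601950400 + 13655543604660406564478729117946862197094664779680 + 13463212004594767035401563919102540194318683585600 + 13276222948975395271020986642448338247175368535800 + 13094356881181211774157685455565484298583925131200 + 12917406112516600804236635652111896672927385602400 + 12745174031016379460180147176750404717288353794368 + 12577474372713532362019882082319478339429296507600 + 12414130549691278694980662834497147451904240708800 + 12254975029823441788634756900721542997392647879200 + 12099848763623145057133051117168105744261095374400 + 11948600654077855743918887978203504422457831682220 + 11801087065755906907574210348842967330822549809600 + 11657171369832054384311110222637565290202762616800 + 11516723522002752524259169135617835587911163067200 + 11379619670550338803732274264955718497578887316400 + 11245741792073275994276600450073886515254429818560 + 11114977352630563482715244630886980858100308541600 + 10987218992255499534638057910991728204558925684800 + 10862364230979868858108079980185004020416210620200 + 10740315194676724264196753238834610716816028478400 + 10620978359180316216816789313958670597740294828640 + 10504264311277235818829791629189893997765126753600 + 10390087525285091951233815633220438628224201462800 + 10278366154045467306596892884476132836522865963200 + 10169021833257749569292670619747663338261984410400 + 10061979498170825889615905665855582671543437206080 + 9957167211731546453265739981836253685381526401850 + 9854516003363179994984649878930725296872438500800 + 9753959717614576117484806512819187283639046271200 + 9655434871982105651651626649053336907036631662400 + 9558880523262284595135110382562803537966265345776 + 9464238141843846133797138992636439146501252817600 + 9371451493394396661897167041728238762712024848800 + 9280466527439111257412728526760003434918704219200 + 9191231272367581341476067675541157248044485909400 + 9103695736440271042985819411964574798063109853120 + 9017811814398381693523689040153588243364401269600 + 8933533199310546350593561105198881811183425556800 + 8850815299316930180680657761632225498116912357200 + 8769615158956224399206523286754865631161711326400 + 8689891384783895086486463984148003216332968496160 + 8611604075011067202824423768074597781951590401600 + 8534714752912754102799205698716788873184165487300 + 8459186303771933270031071135011330564571916235200 + 8384982915142354908013254721546318892952864338400 + 8312070020228073560987052506576350902579361170240 + 8240414244191624650978543433243796153419194263600 + 8169983353215627859089837933814361998261765252800 + 8100746206154478470453483375053223337259546903200 + 8032672708623768567340428892909918939467449870400 + 7965733769385237162612591985469002948305221121480 = 5132037050394290529518519846830708391211676445544175, so H_120 = 5132037050394290529518519846830708391211676445544175/955888052326228459513511038256280353796626534577600; reducing by gcd(5132037050394290529518519846830708391211676445544175, 955888052326228459513511038256280353796626534577600) = 275 gives 18661952910524692834612799443020757786224277983797/3475956553913558034594585593659201286533187398464 ≈ 5.36887. (The PNT-adjacent estimate ln(120) + γ ≈ 5.36471 matches within O(1/n).)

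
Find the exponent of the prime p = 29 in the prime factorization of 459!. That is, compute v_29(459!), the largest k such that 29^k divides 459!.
v_29(459!) = 15

Legendre's formula: v_p(n!) = Σ_{k ≥ 1} ⌊n / p^k⌋. For p = 29, n = 459, the terms are:
  ⌊459/29^1⌋ = ⌊459/29⌋ = 15
(the next term ⌊459/29^2⌋ = 0, terminating the sum). Summing: v_29(459!) = 15 = 15.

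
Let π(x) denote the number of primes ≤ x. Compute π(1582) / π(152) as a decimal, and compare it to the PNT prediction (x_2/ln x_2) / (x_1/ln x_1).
π(1582)/π(152) = 249/36 ≈ 6.9167;  PNT prediction ≈ 7.0981.

π(152) = 36 and π(1582) = 249, so π(1582)/π(152) ≈ 6.9167. The PNT-predicted ratio is (1582/ln(1582)) / (152/ln(152)) ≈ 7.0981. The two agree to within a few percent, as expected.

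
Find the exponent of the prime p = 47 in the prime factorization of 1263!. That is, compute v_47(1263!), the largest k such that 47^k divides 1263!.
v_47(1263!) = 26

Legendre's formula: v_p(n!) = Σ_{k ≥ 1} ⌊n / p^k⌋. For p = 47, n = 1263, the terms are:
  ⌊1263/47^1⌋ = ⌊1263/47⌋ = 26
(the next term ⌊1263/47^2⌋ = 0, terminating the sum). Summing: v_47(1263!) = 26 = 26.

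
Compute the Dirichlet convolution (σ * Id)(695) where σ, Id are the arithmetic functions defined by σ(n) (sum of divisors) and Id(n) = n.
(σ * Id)(695) = 3069

Divisors of 695: [1, 5, 139, 695]. For each d | 695:
  d = 1: σ(1) · Id(695/1) = 1 · 695 = 695
  d = 5: σ(5) · Id(695/5) = 6 · 139 = 834
  d = 139: σ(139) · Id(695/139) = 140 · 5 = 700
  d = 695: σ(695) · Id(695/695) = 840 · 1 = 840
Summing: (σ * Id)(695) = 695 + 834 + 700 + 840 = 3069.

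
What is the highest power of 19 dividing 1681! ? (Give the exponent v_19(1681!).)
v_19(1681!) = 92

Legendre's formula: v_p(n!) = Σ_{k ≥ 1} ⌊n / p^k⌋. For p = 19, n = 1681, the terms are:
  ⌊1681/19^1⌋ = ⌊1681/19⌋ = 88
  ⌊1681/19^2⌋ = ⌊1681/361⌋ = 4
(the next term ⌊1681/19^3⌋ = 0, terminating the sum). Summing: v_19(1681!) = 88 + 4 = 92.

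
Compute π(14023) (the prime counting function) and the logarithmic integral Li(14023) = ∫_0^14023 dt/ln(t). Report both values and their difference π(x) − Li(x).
π(14023) = 1654;  Li(14023) ≈ 1674.67;  π(x) − Li(x) ≈ -20.67.

Direct count of primes ≤ 14023 gives π(14023) = 1654. Numerical evaluation of the logarithmic integral gives Li(14023) ≈ 1674.67. The difference π(x) − Li(x) ≈ -20.67 is typically negative for small/moderate x (Li(x) overestimates), though Littlewood's theorem shows this sign changes infinitely often.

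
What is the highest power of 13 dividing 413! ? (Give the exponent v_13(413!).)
v_13(413!) = 33

Legendre's formula: v_p(n!) = Σ_{k ≥ 1} ⌊n / p^k⌋. For p = 13, n = 413, the terms are:
  ⌊413/13^1⌋ = ⌊413/13⌋ = 31
  ⌊413/13^2⌋ = ⌊413/169⌋ = 2
(the next term ⌊413/13^3⌋ = 0, terminating the sum). Summing: v_13(413!) = 31 + 2 = 33.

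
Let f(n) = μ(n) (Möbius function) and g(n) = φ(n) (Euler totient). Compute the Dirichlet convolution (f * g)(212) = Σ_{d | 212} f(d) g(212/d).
(μ * φ)(212) = 51

Divisors of 212: [1, 2, 4, 53, 106, 212]. For each d | 212:
  d = 1: μ(1) · φ(212/1) = 1 · 104 = 104
  d = 2: μ(2) · φ(212/2) = -1 · 52 = -52
  d = 4: μ(4) · φ(212/4) = 0 · 52 = 0
  d = 53: μ(53) · φ(212/53) = -1 · 2 = -2
  d = 106: μ(106) · φ(212/106) = 1 · 1 = 1
  d = 212: μ(212) · φ(212/212) = 0 · 1 = 0
Summing: (μ * φ)(212) = 104 + -52 + 0 + -2 + 1 + 0 = 51.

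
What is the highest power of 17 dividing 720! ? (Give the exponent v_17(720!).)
v_17(720!) = 44

Legendre's formula: v_p(n!) = Σ_{k ≥ 1} ⌊n / p^k⌋. For p = 17, n = 720, the terms are:
  ⌊720/17^1⌋ = ⌊720/17⌋ = 42
  ⌊720/17^2⌋ = ⌊720/289⌋ = 2
(the next term ⌊720/17^3⌋ = 0, terminating the sum). Summing: v_17(720!) = 42 + 2 = 44.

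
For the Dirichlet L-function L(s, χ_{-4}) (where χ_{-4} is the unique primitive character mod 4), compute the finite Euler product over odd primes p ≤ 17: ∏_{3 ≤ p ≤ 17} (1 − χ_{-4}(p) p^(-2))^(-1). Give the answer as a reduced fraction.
∏ = 41368327/44974080

The odd primes p ≤ 17 are [3, 5, 7, 11, 13, 17]. For each, χ(p) = 1 if p ≡ 1 mod 4, χ(p) = −1 if p ≡ 3 mod 4. Taking (1 − χ(p)/p^2)^(-1) = p^2/(p^2 − χ(p)): (1 − (-1)/3^2)^(-1) · (1 − (1)/5^2)^(-1) · (1 − (-1)/7^2)^(-1) · (1 − (-1)/11^2)^(-1) · (1 − (1)/13^2)^(-1) · (1 − (1)/17^2)^(-1) = 41368327/44974080.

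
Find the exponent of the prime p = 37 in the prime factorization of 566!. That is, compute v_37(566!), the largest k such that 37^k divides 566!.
v_37(566!) = 15

Legendre's formula: v_p(n!) = Σ_{k ≥ 1} ⌊n / p^k⌋. For p = 37, n = 566, the terms are:
  ⌊566/37^1⌋ = ⌊566/37⌋ = 15
(the next term ⌊566/37^2⌋ = 0, terminating the sum). Summing: v_37(566!) = 15 = 15.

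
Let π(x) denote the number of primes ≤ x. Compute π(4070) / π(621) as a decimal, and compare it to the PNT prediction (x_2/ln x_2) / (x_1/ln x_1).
π(4070)/π(621) = 560/114 ≈ 4.9123;  PNT prediction ≈ 5.0714.

π(621) = 114 and π(4070) = 560, so π(4070)/π(621) ≈ 4.9123. The PNT-predicted ratio is (4070/ln(4070)) / (621/ln(621)) ≈ 5.0714. The two agree to within a few percent, as expected.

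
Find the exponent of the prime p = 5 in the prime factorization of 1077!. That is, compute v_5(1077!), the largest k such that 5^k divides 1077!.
v_5(1077!) = 267

Legendre's formula: v_p(n!) = Σ_{k ≥ 1} ⌊n / p^k⌋. For p = 5, n = 1077, the terms are:
  ⌊1077/5^1⌋ = ⌊1077/5⌋ = 215
  ⌊1077/5^2⌋ = ⌊1077/25⌋ = 43
  ⌊1077/5^3⌋ = ⌊1077/125⌋ = 8
  ⌊1077/5^4⌋ = ⌊1077/625⌋ = 1
(the next term ⌊1077/5^5⌋ = 0, terminating the sum). Summing: v_5(1077!) = 215 + 43 + 8 + 1 = 267.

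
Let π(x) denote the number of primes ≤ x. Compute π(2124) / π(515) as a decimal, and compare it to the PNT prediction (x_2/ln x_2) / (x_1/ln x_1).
π(2124)/π(515) = 319/97 ≈ 3.2887;  PNT prediction ≈ 3.3615.

π(515) = 97 and π(2124) = 319, so π(2124)/π(515) ≈ 3.2887. The PNT-predicted ratio is (2124/ln(2124)) / (515/ln(515)) ≈ 3.3615. The two agree to within a few percent, as expected.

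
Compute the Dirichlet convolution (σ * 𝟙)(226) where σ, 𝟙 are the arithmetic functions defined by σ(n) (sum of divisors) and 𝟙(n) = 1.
(σ * 𝟙)(226) = 460

Divisors of 226: [1, 2, 113, 226]. For each d | 226:
  d = 1: σ(1) · 𝟙(226/1) = 1 · 1 = 1
  d = 2: σ(2) · 𝟙(226/2) = 3 · 1 = 3
  d = 113: σ(113) · 𝟙(226/113) = 114 · 1 = 114
  d = 226: σ(226) · 𝟙(226/226) = 342 · 1 = 342
Summing: (σ * 𝟙)(226) = 1 + 3 + 114 + 342 = 460.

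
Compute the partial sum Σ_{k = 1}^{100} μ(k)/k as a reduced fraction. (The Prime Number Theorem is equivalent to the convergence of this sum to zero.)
Σ μ(k)/k = 11962644395524974654034383169459538/384261327324253070792183691221959345

Values of μ(k) for 1 ≤ k ≤ 100: μ(1) = 1, μ(2) = -1, μ(3) = -1, μ(5) = -1, μ(6) = 1, μ(7) = -1, μ(10) = 1, μ(11) = -1, μ(13) = -1, μ(14) = 1, μ(15) = 1, μ(17) = -1, μ(19) = -1, μ(21) = 1, μ(22) = 1, μ(23) = -1, μ(26) = 1, μ(29) = -1, μ(30) = -1, μ(31) = -1, μ(33) = 1, μ(34) = 1, μ(35) = 1, μ(37) = -1, μ(38) = 1, μ(39) = 1, μ(41) = -1, μ(42) = -1, μ(43) = -1, μ(46) = 1, μ(47) = -1, μ(51) = 1, μ(53) = -1, μ(55) = 1, μ(57) = 1, μ(58) = 1, μ(59) = -1, μ(61) = -1, μ(62) = 1, μ(65) = 1, μ(66) = -1, μ(67) = -1, μ(69) = 1, μ(70) = -1, μ(71) = -1, μ(73) = -1, μ(74) = 1, μ(77) = 1, μ(78) = -1, μ(79) = -1, μ(82) = 1, μ(83) = -1, μ(85) = 1, μ(86) = 1, μ(87) = 1, μ(89) = -1, μ(91) = 1, μ(93) = 1, μ(94) = 1, μ(95) = 1, μ(97) = -1, with μ = 0 on non-squarefree integers. Summing μ(k)/k for k where μ(k) ≠ 0 gives 11962644395524974654034383169459538/384261327324253070792183691221959345 ≈ 0.0311. (PNT ⟺ this sum → 0 as n → ∞.)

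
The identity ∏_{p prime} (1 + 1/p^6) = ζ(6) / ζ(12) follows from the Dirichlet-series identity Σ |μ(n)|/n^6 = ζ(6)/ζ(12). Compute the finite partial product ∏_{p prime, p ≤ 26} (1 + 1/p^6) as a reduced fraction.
∏ = 1528148900144746288585670319214284020/1502467574555591484127420211226932553

The primes p ≤ 26 are [2, 3, 5, 7, 11, 13, 17, 19, 23]. For each, (1 + 1/p^6) = (p^6 + 1)/p^6. Multiplying these fractions over p ∈ [2, 3, 5, 7, 11, 13, 17, 19, 23] gives 1528148900144746288585670319214284020/1502467574555591484127420211226932553. (In the limit P → ∞ this tends to ζ(6)/ζ(12).)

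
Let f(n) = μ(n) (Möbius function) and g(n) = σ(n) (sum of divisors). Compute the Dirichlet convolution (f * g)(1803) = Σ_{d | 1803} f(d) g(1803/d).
(μ * σ)(1803) = 1803

Divisors of 1803: [1, 3, 601, 1803]. For each d | 1803:
  d = 1: μ(1) · σ(1803/1) = 1 · 2408 = 2408
  d = 3: μ(3) · σ(1803/3) = -1 · 602 = -602
  d = 601: μ(601) · σ(1803/601) = -1 · 4 = -4
  d = 1803: μ(1803) · σ(1803/1803) = 1 · 1 = 1
Summing: (μ * σ)(1803) = 2408 + -602 + -4 + 1 = 1803.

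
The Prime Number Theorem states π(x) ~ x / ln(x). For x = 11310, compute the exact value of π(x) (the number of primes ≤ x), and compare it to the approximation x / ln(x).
π(11310) = 1366;  x/ln(x) ≈ 1211.77;  relative error ≈ 11.29%.

Directly count primes up to 11310: π(11310) = 1366. The PNT approximation gives 11310/ln(11310) ≈ 11310/9.33344 ≈ 1211.77. Relative error (π(x) − x/ln(x)) / π(x) ≈ 11.29%; the approximation is known to undercount slightly (Li(x) is a better estimate).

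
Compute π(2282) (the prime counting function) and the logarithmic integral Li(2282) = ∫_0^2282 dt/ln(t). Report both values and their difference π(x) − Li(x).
π(2282) = 339;  Li(2282) ≈ 351.58;  π(x) − Li(x) ≈ -12.58.

Direct count of primes ≤ 2282 gives π(2282) = 339. Numerical evaluation of the logarithmic integral gives Li(2282) ≈ 351.58. The difference π(x) − Li(x) ≈ -12.58 is typically negative for small/moderate x (Li(x) overestimates), though Littlewood's theorem shows this sign changes infinitely often.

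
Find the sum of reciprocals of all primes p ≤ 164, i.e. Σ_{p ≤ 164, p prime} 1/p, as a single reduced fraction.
Σ 1/p = 10988187442690106858194788089546541159451476081371138484805233167/5766152219975951659023630035336134306565384015606066319856068810

π(164) = 38, so the primes ≤ 164 are [2, 3, 5, 7, 11, 13, 17, 19, 23, 29, 31, 37, 41, 43, 47, 53, 59, 61, 67, 71, 73, 79, 83, 89, 97, 101, 103, 107, 109, 113, 127, 131, 137, 139, 149, 151, 157, 163]. Summing 1/p over these primes: 10988187442690106858194788089546541159451476081371138484805233167/5766152219975951659023630035336134306565384015606066319856068810 ≈ 1.9056. Mertens estimate ln ln(164) + 0.2615 ≈ 1.8907.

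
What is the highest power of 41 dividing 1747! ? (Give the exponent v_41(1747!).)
v_41(1747!) = 43

Legendre's formula: v_p(n!) = Σ_{k ≥ 1} ⌊n / p^k⌋. For p = 41, n = 1747, the terms are:
  ⌊1747/41^1⌋ = ⌊1747/41⌋ = 42
  ⌊1747/41^2⌋ = ⌊1747/1681⌋ = 1
(the next term ⌊1747/41^3⌋ = 0, terminating the sum). Summing: v_41(1747!) = 42 + 1 = 43.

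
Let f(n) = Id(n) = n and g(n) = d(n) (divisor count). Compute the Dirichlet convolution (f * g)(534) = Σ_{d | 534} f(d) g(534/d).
(Id * d)(534) = 1820

Divisors of 534: [1, 2, 3, 6, 89, 178, 267, 534]. For each d | 534:
  d = 1: Id(1) · d(534/1) = 1 · 8 = 8
  d = 2: Id(2) · d(534/2) = 2 · 4 = 8
  d = 3: Id(3) · d(534/3) = 3 · 4 = 12
  d = 6: Id(6) · d(534/6) = 6 · 2 = 12
  d = 89: Id(89) · d(534/89) = 89 · 4 = 356
  d = 178: Id(178) · d(534/178) = 178 · 2 = 356
  d = 267: Id(267) · d(534/267) = 267 · 2 = 534
  d = 534: Id(534) · d(534/534) = 534 · 1 = 534
Summing: (Id * d)(534) = 8 + 8 + 12 + 12 + 356 + 356 + 534 + 534 = 1820.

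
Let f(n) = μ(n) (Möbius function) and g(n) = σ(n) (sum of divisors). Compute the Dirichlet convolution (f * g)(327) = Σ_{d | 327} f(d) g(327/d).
(μ * σ)(327) = 327

Divisors of 327: [1, 3, 109, 327]. For each d | 327:
  d = 1: μ(1) · σ(327/1) = 1 · 440 = 440
  d = 3: μ(3) · σ(327/3) = -1 · 110 = -110
  d = 109: μ(109) · σ(327/109) = -1 · 4 = -4
  d = 327: μ(327) · σ(327/327) = 1 · 1 = 1
Summing: (μ * σ)(327) = 440 + -110 + -4 + 1 = 327.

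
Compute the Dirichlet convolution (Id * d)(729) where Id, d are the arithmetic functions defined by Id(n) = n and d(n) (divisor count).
(Id * d)(729) = 1636

Divisors of 729: [1, 3, 9, 27, 81, 243, 729]. For each d | 729:
  d = 1: Id(1) · d(729/1) = 1 · 7 = 7
  d = 3: Id(3) · d(729/3) = 3 · 6 = 18
  d = 9: Id(9) · d(729/9) = 9 · 5 = 45
  d = 27: Id(27) · d(729/27) = 27 · 4 = 108
  d = 81: Id(81) · d(729/81) = 81 · 3 = 243
  d = 243: Id(243) · d(729/243) = 243 · 2 = 486
  d = 729: Id(729) · d(729/729) = 729 · 1 = 729
Summing: (Id * d)(729) = 7 + 18 + 45 + 108 + 243 + 486 + 729 = 1636.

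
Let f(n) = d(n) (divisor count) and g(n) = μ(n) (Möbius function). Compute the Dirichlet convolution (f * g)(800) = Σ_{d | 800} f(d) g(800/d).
(d * μ)(800) = 1

Divisors of 800: [1, 2, 4, 5, 8, 10, 16, 20, 25, 32, 40, 50, 80, 100, 160, 200, 400, 800]. For each d | 800:
  d = 1: d(1) · μ(800/1) = 1 · 0 = 0
  d = 2: d(2) · μ(800/2) = 2 · 0 = 0
  d = 4: d(4) · μ(800/4) = 3 · 0 = 0
  d = 5: d(5) · μ(800/5) = 2 · 0 = 0
  d = 8: d(8) · μ(800/8) = 4 · 0 = 0
  d = 10: d(10) · μ(800/10) = 4 · 0 = 0
  d = 16: d(16) · μ(800/16) = 5 · 0 = 0
  d = 20: d(20) · μ(800/20) = 6 · 0 = 0
  d = 25: d(25) · μ(800/25) = 3 · 0 = 0
  d = 32: d(32) · μ(800/32) = 6 · 0 = 0
  d = 40: d(40) · μ(800/40) = 8 · 0 = 0
  d = 50: d(50) · μ(800/50) = 6 · 0 = 0
  d = 80: d(80) · μ(800/80) = 10 · 1 = 10
  d = 100: d(100) · μ(800/100) = 9 · 0 = 0
  d = 160: d(160) · μ(800/160) = 12 · -1 = -12
  d = 200: d(200) · μ(800/200) = 12 · 0 = 0
  d = 400: d(400) · μ(800/400) = 15 · -1 = -15
  d = 800: d(800) · μ(800/800) = 18 · 1 = 18
Summing: (d * μ)(800) = 0 + 0 + 0 + 0 + 0 + 0 + 0 + 0 + 0 + 0 + 0 + 0 + 10 + 0 + -12 + 0 + -15 + 18 = 1.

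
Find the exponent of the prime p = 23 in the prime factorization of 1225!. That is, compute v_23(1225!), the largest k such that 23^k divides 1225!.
v_23(1225!) = 55

Legendre's formula: v_p(n!) = Σ_{k ≥ 1} ⌊n / p^k⌋. For p = 23, n = 1225, the terms are:
  ⌊1225/23^1⌋ = ⌊1225/23⌋ = 53
  ⌊1225/23^2⌋ = ⌊1225/529⌋ = 2
(the next term ⌊1225/23^3⌋ = 0, terminating the sum). Summing: v_23(1225!) = 53 + 2 = 55.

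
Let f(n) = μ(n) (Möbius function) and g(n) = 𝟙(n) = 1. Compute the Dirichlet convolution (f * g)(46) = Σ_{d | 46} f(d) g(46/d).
(μ * 𝟙)(46) = 0

Divisors of 46: [1, 2, 23, 46]. For each d | 46:
  d = 1: μ(1) · 𝟙(46/1) = 1 · 1 = 1
  d = 2: μ(2) · 𝟙(46/2) = -1 · 1 = -1
  d = 23: μ(23) · 𝟙(46/23) = -1 · 1 = -1
  d = 46: μ(46) · 𝟙(46/46) = 1 · 1 = 1
Summing: (μ * 𝟙)(46) = 1 + -1 + -1 + 1 = 0.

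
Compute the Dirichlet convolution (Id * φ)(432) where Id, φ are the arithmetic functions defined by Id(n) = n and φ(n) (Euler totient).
(Id * φ)(432) = 3888

Divisors of 432: [1, 2, 3, 4, 6, 8, 9, 12, 16, 18, 24, 27, 36, 48, 54, 72, 108, 144, 216, 432]. For each d | 432:
  d = 1: Id(1) · φ(432/1) = 1 · 144 = 144
  d = 2: Id(2) · φ(432/2) = 2 · 72 = 144
  d = 3: Id(3) · φ(432/3) = 3 · 48 = 144
  d = 4: Id(4) · φ(432/4) = 4 · 36 = 144
  d = 6: Id(6) · φ(432/6) = 6 · 24 = 144
  d = 8: Id(8) · φ(432/8) = 8 · 18 = 144
  d = 9: Id(9) · φ(432/9) = 9 · 16 = 144
  d = 12: Id(12) · φ(432/12) = 12 · 12 = 144
  d = 16: Id(16) · φ(432/16) = 16 · 18 = 288
  d = 18: Id(18) · φ(432/18) = 18 · 8 = 144
  d = 24: Id(24) · φ(432/24) = 24 · 6 = 144
  d = 27: Id(27) · φ(432/27) = 27 · 8 = 216
  d = 36: Id(36) · φ(432/36) = 36 · 4 = 144
  d = 48: Id(48) · φ(432/48) = 48 · 6 = 288
  d = 54: Id(54) · φ(432/54) = 54 · 4 = 216
  d = 72: Id(72) · φ(432/72) = 72 · 2 = 144
  d = 108: Id(108) · φ(432/108) = 108 · 2 = 216
  d = 144: Id(144) · φ(432/144) = 144 · 2 = 288
  d = 216: Id(216) · φ(432/216) = 216 · 1 = 216
  d = 432: Id(432) · φ(432/432) = 432 · 1 = 432
Summing: (Id * φ)(432) = 144 + 144 + 144 + 144 + 144 + 144 + 144 + 144 + 288 + 144 + 144 + 216 + 144 + 288 + 216 + 144 + 216 + 288 + 216 + 432 = 3888.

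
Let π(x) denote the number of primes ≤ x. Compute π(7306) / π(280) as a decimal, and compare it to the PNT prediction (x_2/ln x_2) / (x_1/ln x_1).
π(7306)/π(280) = 930/59 ≈ 15.7627;  PNT prediction ≈ 16.5266.

π(280) = 59 and π(7306) = 930, so π(7306)/π(280) ≈ 15.7627. The PNT-predicted ratio is (7306/ln(7306)) / (280/ln(280)) ≈ 16.5266. The two agree to within a few percent, as expected.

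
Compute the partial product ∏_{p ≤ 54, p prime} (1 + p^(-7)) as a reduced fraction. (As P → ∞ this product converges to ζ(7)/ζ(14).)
∏ = 309952223984670960543603211891856695601672510675385627534277668624533812457091991127236052954668734671204274242309849088/307404601692723276790274585782287621574695329443342398483341336503340384695750533342769593387518417543812906517214978125

The primes p ≤ 54 are [2, 3, 5, 7, 11, 13, 17, 19, 23, 29, 31, 37, 41, 43, 47, 53]. For each, (1 + 1/p^7) = (p^7 + 1)/p^7. Multiplying these fractions over p ∈ [2, 3, 5, 7, 11, 13, 17, 19, 23, 29, 31, 37, 41, 43, 47, 53] gives 309952223984670960543603211891856695601672510675385627534277668624533812457091991127236052954668734671204274242309849088/307404601692723276790274585782287621574695329443342398483341336503340384695750533342769593387518417543812906517214978125. (In the limit P → ∞ this tends to ζ(7)/ζ(14).)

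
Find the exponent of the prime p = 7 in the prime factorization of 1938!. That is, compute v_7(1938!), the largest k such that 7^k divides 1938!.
v_7(1938!) = 320

Legendre's formula: v_p(n!) = Σ_{k ≥ 1} ⌊n / p^k⌋. For p = 7, n = 1938, the terms are:
  ⌊1938/7^1⌋ = ⌊1938/7⌋ = 276
  ⌊1938/7^2⌋ = ⌊1938/49⌋ = 39
  ⌊1938/7^3⌋ = ⌊1938/343⌋ = 5
(the next term ⌊1938/7^4⌋ = 0, terminating the sum). Summing: v_7(1938!) = 276 + 39 + 5 = 320.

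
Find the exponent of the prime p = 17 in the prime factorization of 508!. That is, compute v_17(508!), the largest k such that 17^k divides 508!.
v_17(508!) = 30

Legendre's formula: v_p(n!) = Σ_{k ≥ 1} ⌊n / p^k⌋. For p = 17, n = 508, the terms are:
  ⌊508/17^1⌋ = ⌊508/17⌋ = 29
  ⌊508/17^2⌋ = ⌊508/289⌋ = 1
(the next term ⌊508/17^3⌋ = 0, terminating the sum). Summing: v_17(508!) = 29 + 1 = 30.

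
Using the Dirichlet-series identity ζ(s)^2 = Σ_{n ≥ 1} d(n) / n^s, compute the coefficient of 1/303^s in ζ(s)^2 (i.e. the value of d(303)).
d(303) = 4

ζ(s)^2 = (Σ 1/m^s)(Σ 1/k^s). The coefficient of 1/n^s in the product is the number of ordered pairs (m, k) with mk = n, which equals d(n). For n = 303, divisors are [1, 3, 101, 303], so d(303) = 4.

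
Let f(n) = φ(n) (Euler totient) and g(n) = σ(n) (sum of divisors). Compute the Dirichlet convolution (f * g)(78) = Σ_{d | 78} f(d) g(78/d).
(φ * σ)(78) = 624

Divisors of 78: [1, 2, 3, 6, 13, 26, 39, 78]. For each d | 78:
  d = 1: φ(1) · σ(78/1) = 1 · 168 = 168
  d = 2: φ(2) · σ(78/2) = 1 · 56 = 56
  d = 3: φ(3) · σ(78/3) = 2 · 42 = 84
  d = 6: φ(6) · σ(78/6) = 2 · 14 = 28
  d = 13: φ(13) · σ(78/13) = 12 · 12 = 144
  d = 26: φ(26) · σ(78/26) = 12 · 4 = 48
  d = 39: φ(39) · σ(78/39) = 24 · 3 = 72
  d = 78: φ(78) · σ(78/78) = 24 · 1 = 24
Summing: (φ * σ)(78) = 168 + 56 + 84 + 28 + 144 + 48 + 72 + 24 = 624.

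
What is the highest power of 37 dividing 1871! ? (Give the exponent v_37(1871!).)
v_37(1871!) = 51

Legendre's formula: v_p(n!) = Σ_{k ≥ 1} ⌊n / p^k⌋. For p = 37, n = 1871, the terms are:
  ⌊1871/37^1⌋ = ⌊1871/37⌋ = 50
  ⌊1871/37^2⌋ = ⌊1871/1369⌋ = 1
(the next term ⌊1871/37^3⌋ = 0, terminating the sum). Summing: v_37(1871!) = 50 + 1 = 51.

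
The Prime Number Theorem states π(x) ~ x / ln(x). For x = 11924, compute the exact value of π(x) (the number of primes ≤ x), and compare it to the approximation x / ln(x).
π(11924) = 1428;  x/ln(x) ≈ 1270.36;  relative error ≈ 11.04%.

Directly count primes up to 11924: π(11924) = 1428. The PNT approximation gives 11924/ln(11924) ≈ 11924/9.38631 ≈ 1270.36. Relative error (π(x) − x/ln(x)) / π(x) ≈ 11.04%; the approximation is known to undercount slightly (Li(x) is a better estimate).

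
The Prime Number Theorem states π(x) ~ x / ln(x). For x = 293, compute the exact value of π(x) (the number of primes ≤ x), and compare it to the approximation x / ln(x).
π(293) = 62;  x/ln(x) ≈ 51.58;  relative error ≈ 16.80%.

Directly count primes up to 293: π(293) = 62. The PNT approximation gives 293/ln(293) ≈ 293/5.68017 ≈ 51.58. Relative error (π(x) − x/ln(x)) / π(x) ≈ 16.80%; the approximation is known to undercount slightly (Li(x) is a better estimate).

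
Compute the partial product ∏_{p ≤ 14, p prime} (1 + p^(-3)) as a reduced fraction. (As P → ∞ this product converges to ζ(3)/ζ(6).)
∏ = 431631936/365525875

The primes p ≤ 14 are [2, 3, 5, 7, 11, 13]. For each, (1 + 1/p^3) = (p^3 + 1)/p^3. Multiplying these fractions over p ∈ [2, 3, 5, 7, 11, 13] gives 431631936/365525875. (In the limit P → ∞ this tends to ζ(3)/ζ(6).)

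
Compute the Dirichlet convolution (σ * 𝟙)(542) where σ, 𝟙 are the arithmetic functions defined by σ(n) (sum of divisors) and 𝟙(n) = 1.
(σ * 𝟙)(542) = 1092

Divisors of 542: [1, 2, 271, 542]. For each d | 542:
  d = 1: σ(1) · 𝟙(542/1) = 1 · 1 = 1
  d = 2: σ(2) · 𝟙(542/2) = 3 · 1 = 3
  d = 271: σ(271) · 𝟙(542/271) = 272 · 1 = 272
  d = 542: σ(542) · 𝟙(542/542) = 816 · 1 = 816
Summing: (σ * 𝟙)(542) = 1 + 3 + 272 + 816 = 1092.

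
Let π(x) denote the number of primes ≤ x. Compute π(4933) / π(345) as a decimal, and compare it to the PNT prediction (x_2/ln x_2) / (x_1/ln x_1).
π(4933)/π(345) = 659/68 ≈ 9.6912;  PNT prediction ≈ 9.8256.

π(345) = 68 and π(4933) = 659, so π(4933)/π(345) ≈ 9.6912. The PNT-predicted ratio is (4933/ln(4933)) / (345/ln(345)) ≈ 9.8256. The two agree to within a few percent, as expected.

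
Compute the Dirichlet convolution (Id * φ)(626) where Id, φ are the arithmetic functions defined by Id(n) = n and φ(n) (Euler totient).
(Id * φ)(626) = 1875

Divisors of 626: [1, 2, 313, 626]. For each d | 626:
  d = 1: Id(1) · φ(626/1) = 1 · 312 = 312
  d = 2: Id(2) · φ(626/2) = 2 · 312 = 624
  d = 313: Id(313) · φ(626/313) = 313 · 1 = 313
  d = 626: Id(626) · φ(626/626) = 626 · 1 = 626
Summing: (Id * φ)(626) = 312 + 624 + 313 + 626 = 1875.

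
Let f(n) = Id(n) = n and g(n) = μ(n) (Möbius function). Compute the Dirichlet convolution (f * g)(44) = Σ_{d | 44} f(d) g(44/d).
(Id * μ)(44) = 20

Divisors of 44: [1, 2, 4, 11, 22, 44]. For each d | 44:
  d = 1: Id(1) · μ(44/1) = 1 · 0 = 0
  d = 2: Id(2) · μ(44/2) = 2 · 1 = 2
  d = 4: Id(4) · μ(44/4) = 4 · -1 = -4
  d = 11: Id(11) · μ(44/11) = 11 · 0 = 0
  d = 22: Id(22) · μ(44/22) = 22 · -1 = -22
  d = 44: Id(44) · μ(44/44) = 44 · 1 = 44
Summing: (Id * μ)(44) = 0 + 2 + -4 + 0 + -22 + 44 = 20.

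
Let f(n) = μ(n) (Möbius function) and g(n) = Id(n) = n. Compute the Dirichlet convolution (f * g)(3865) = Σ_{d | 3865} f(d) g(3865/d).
(μ * Id)(3865) = 3088

Divisors of 3865: [1, 5, 773, 3865]. For each d | 3865:
  d = 1: μ(1) · Id(3865/1) = 1 · 3865 = 3865
  d = 5: μ(5) · Id(3865/5) = -1 · 773 = -773
  d = 773: μ(773) · Id(3865/773) = -1 · 5 = -5
  d = 3865: μ(3865) · Id(3865/3865) = 1 · 1 = 1
Summing: (μ * Id)(3865) = 3865 + -773 + -5 + 1 = 3088.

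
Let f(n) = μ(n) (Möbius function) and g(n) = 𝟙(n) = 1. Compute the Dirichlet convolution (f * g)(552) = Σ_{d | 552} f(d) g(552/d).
(μ * 𝟙)(552) = 0

Divisors of 552: [1, 2, 3, 4, 6, 8, 12, 23, 24, 46, 69, 92, 138, 184, 276, 552]. For each d | 552:
  d = 1: μ(1) · 𝟙(552/1) = 1 · 1 = 1
  d = 2: μ(2) · 𝟙(552/2) = -1 · 1 = -1
  d = 3: μ(3) · 𝟙(552/3) = -1 · 1 = -1
  d = 4: μ(4) · 𝟙(552/4) = 0 · 1 = 0
  d = 6: μ(6) · 𝟙(552/6) = 1 · 1 = 1
  d = 8: μ(8) · 𝟙(552/8) = 0 · 1 = 0
  d = 12: μ(12) · 𝟙(552/12) = 0 · 1 = 0
  d = 23: μ(23) · 𝟙(552/23) = -1 · 1 = -1
  d = 24: μ(24) · 𝟙(552/24) = 0 · 1 = 0
  d = 46: μ(46) · 𝟙(552/46) = 1 · 1 = 1
  d = 69: μ(69) · 𝟙(552/69) = 1 · 1 = 1
  d = 92: μ(92) · 𝟙(552/92) = 0 · 1 = 0
  d = 138: μ(138) · 𝟙(552/138) = -1 · 1 = -1
  d = 184: μ(184) · 𝟙(552/184) = 0 · 1 = 0
  d = 276: μ(276) · 𝟙(552/276) = 0 · 1 = 0
  d = 552: μ(552) · 𝟙(552/552) = 0 · 1 = 0
Summing: (μ * 𝟙)(552) = 1 + -1 + -1 + 0 + 1 + 0 + 0 + -1 + 0 + 1 + 1 + 0 + -1 + 0 + 0 + 0 = 0.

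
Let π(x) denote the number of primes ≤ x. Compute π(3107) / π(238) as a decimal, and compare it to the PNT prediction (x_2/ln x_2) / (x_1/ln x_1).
π(3107)/π(238) = 442/51 ≈ 8.6667;  PNT prediction ≈ 8.8838.

π(238) = 51 and π(3107) = 442, so π(3107)/π(238) ≈ 8.6667. The PNT-predicted ratio is (3107/ln(3107)) / (238/ln(238)) ≈ 8.8838. The two agree to within a few percent, as expected.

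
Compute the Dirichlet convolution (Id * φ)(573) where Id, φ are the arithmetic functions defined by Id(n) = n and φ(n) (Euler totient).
(Id * φ)(573) = 1905

Divisors of 573: [1, 3, 191, 573]. For each d | 573:
  d = 1: Id(1) · φ(573/1) = 1 · 380 = 380
  d = 3: Id(3) · φ(573/3) = 3 · 190 = 570
  d = 191: Id(191) · φ(573/191) = 191 · 2 = 382
  d = 573: Id(573) · φ(573/573) = 573 · 1 = 573
Summing: (Id * φ)(573) = 380 + 570 + 382 + 573 = 1905.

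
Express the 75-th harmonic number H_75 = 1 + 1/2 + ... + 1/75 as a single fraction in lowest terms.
H_75 = 670758981768141571449624262218133/136851726813476721146087646859200

Direct summation: H_75 = 1 + 1/2 + ... + 1/75. The least common denominator is lcm(1, ..., 75) = 410555180440430163438262940577600; over this denominator the numerator is 410555180440430163438262940577600 + 205277590220215081719131470288800 + 136851726813476721146087646859200 + 102638795110107540859565735144400 + 82111036088086032687652588115520 + 68425863406738360573043823429600 + 58650740062918594776894705796800 + 51319397555053770429782867572200 + 45617242271158907048695882286400 + 41055518044043016343826294057760 + 37323198221857287585296630961600 + 34212931703369180286521911714800 + 31581167726186935649097149275200 + 29325370031459297388447352898400 + 27370345362695344229217529371840 + 25659698777526885214891433786100 + 24150304731790009614015467092800 + 22808621135579453524347941143200 + 21608167391601587549382260030400 + 20527759022021508171913147028880 + 19550246687639531592298235265600 + 18661599110928643792648315480800 + 17850225236540441888620127851200 + 17106465851684590143260955857400 + 16422207217617206537530517623104 + 15790583863093467824548574637600 + 15205747423719635682898627428800 + 14662685015729648694223676449200 + 14157075187601040118560791054400 + 13685172681347672114608764685920 + 13243715498078392368976223889600 + 12829849388763442607445716893050 + 12441066073952429195098876987200 + 12075152365895004807007733546400 + 11730148012583718955378941159360 + 11404310567789726762173970571600 + 11096085957849463876709809204800 + 10804083695800793774691130015200 + 10527055908728978549699049758400 + 10263879511010754085956573514440 + 10013540986351955205811291233600 + 9775123343819765796149117632800 + 9547794893963492172982859083200 + 9330799555464321896324157740400 + 9123448454231781409739176457280 + 8925112618270220944310063925600 + 8735216605115535392303466820800 + 8553232925842295071630477928700 + 8378677151845513539556386542400 + 8211103608808603268765258811552 + 8050101577263336538005155697600 + 7895291931546733912274287318800 + 7746324159253399310155904539200 + 7602873711859817841449313714400 + 7464639644371457517059326192320 + 7331342507864824347111838224600 + 7202722463867195849794086676800 + 7078537593800520059280395527200 + 6958562380346273956580727806400 + 6842586340673836057304382342960 + 6730412794105412515381359681600 + 6621857749039196184488111944800 + 6516748895879843864099411755200 + 6414924694381721303722858446525 + 6316233545237387129819429855040 + 6220533036976214597549438493600 + 6127689260304927812511387172800 + 6037576182947502403503866773200 + 5950075078846813962873375950400 + 5865074006291859477689470579680 + 5782467330146903710398069585600 + 5702155283894863381086985285800 + 5624043567677125526551547131200 + 5548042978924731938354904602400 + 5474069072539068845843505874368 = 2012276945304424714348872786654399, so H_75 = 2012276945304424714348872786654399/410555180440430163438262940577600; reducing by gcd(2012276945304424714348872786654399, 410555180440430163438262940577600) = 3 gives 670758981768141571449624262218133/136851726813476721146087646859200 ≈ 4.90136. (The PNT-adjacent estimate ln(75) + γ ≈ 4.89470 matches within O(1/n).)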